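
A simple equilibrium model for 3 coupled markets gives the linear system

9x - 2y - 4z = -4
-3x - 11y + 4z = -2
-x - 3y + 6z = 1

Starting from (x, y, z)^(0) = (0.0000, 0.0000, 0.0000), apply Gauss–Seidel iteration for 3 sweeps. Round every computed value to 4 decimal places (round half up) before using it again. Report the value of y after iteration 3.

Iteration 1:
  x = (-4 - (-2)·0.0000 - (-4)·0.0000) / (9) = -0.4444
  y = (-2 - (-3)·-0.4444 - (4)·0.0000) / (-11) = 0.3030
  z = (1 - (-1)·-0.4444 - (-3)·0.3030) / (6) = 0.2441
Iteration 2:
  x = (-4 - (-2)·0.3030 - (-4)·0.2441) / (9) = -0.2686
  y = (-2 - (-3)·-0.2686 - (4)·0.2441) / (-11) = 0.3438
  z = (1 - (-1)·-0.2686 - (-3)·0.3438) / (6) = 0.2938
Iteration 3:
  x = (-4 - (-2)·0.3438 - (-4)·0.2938) / (9) = -0.2375
  y = (-2 - (-3)·-0.2375 - (4)·0.2938) / (-11) = 0.3534
  z = (1 - (-1)·-0.2375 - (-3)·0.3534) / (6) = 0.3038

0.3534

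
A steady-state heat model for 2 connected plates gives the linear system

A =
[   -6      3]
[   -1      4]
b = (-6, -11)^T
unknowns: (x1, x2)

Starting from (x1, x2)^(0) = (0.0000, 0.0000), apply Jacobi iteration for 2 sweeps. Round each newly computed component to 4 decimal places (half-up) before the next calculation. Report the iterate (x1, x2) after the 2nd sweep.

(-0.3750, -2.5000)

Iteration 1:
  x1 = (-6 - (3)·0.0000) / (-6) = 1.0000
  x2 = (-11 - (-1)·0.0000) / (4) = -2.7500
Iteration 2:
  x1 = (-6 - (3)·-2.7500) / (-6) = -0.3750
  x2 = (-11 - (-1)·1.0000) / (4) = -2.5000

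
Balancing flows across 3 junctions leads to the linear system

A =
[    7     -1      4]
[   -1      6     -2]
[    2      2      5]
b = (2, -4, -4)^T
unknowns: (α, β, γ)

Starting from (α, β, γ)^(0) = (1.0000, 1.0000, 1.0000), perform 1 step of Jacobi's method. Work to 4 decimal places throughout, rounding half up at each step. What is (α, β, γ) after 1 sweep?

Iteration 1:
  α = (2 - (-1)·1.0000 - (4)·1.0000) / (7) = -0.1429
  β = (-4 - (-1)·1.0000 - (-2)·1.0000) / (6) = -0.1667
  γ = (-4 - (2)·1.0000 - (2)·1.0000) / (5) = -1.6000

(-0.1429, -0.1667, -1.6000)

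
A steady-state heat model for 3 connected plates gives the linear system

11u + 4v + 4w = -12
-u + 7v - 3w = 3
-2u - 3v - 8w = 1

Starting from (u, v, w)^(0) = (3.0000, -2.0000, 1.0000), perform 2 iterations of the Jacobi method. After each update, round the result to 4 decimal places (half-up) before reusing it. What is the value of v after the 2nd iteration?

0.2711

Iteration 1:
  u = (-12 - (4)·-2.0000 - (4)·1.0000) / (11) = -0.7273
  v = (3 - (-1)·3.0000 - (-3)·1.0000) / (7) = 1.2857
  w = (1 - (-2)·3.0000 - (-3)·-2.0000) / (-8) = -0.1250
Iteration 2:
  u = (-12 - (4)·1.2857 - (4)·-0.1250) / (11) = -1.5130
  v = (3 - (-1)·-0.7273 - (-3)·-0.1250) / (7) = 0.2711
  w = (1 - (-2)·-0.7273 - (-3)·1.2857) / (-8) = -0.4253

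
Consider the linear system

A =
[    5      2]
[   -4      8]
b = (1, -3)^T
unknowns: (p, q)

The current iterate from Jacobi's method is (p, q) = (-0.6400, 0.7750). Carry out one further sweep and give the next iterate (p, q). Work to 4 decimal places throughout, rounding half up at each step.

One sweep:
  p = (1 - (2)·0.7750) / (5) = -0.1100
  q = (-3 - (-4)·-0.6400) / (8) = -0.6950

(-0.1100, -0.6950)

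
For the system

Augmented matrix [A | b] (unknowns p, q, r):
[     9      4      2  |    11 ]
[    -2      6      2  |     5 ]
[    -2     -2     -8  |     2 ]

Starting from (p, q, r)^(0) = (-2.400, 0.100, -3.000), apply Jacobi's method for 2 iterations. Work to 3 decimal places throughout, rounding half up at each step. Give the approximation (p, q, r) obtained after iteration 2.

(0.691, 1.340, -0.969)

Iteration 1:
  p = (11 - (4)·0.100 - (2)·-3.000) / (9) = 1.844
  q = (5 - (-2)·-2.400 - (2)·-3.000) / (6) = 1.033
  r = (2 - (-2)·-2.400 - (-2)·0.100) / (-8) = 0.325
Iteration 2:
  p = (11 - (4)·1.033 - (2)·0.325) / (9) = 0.691
  q = (5 - (-2)·1.844 - (2)·0.325) / (6) = 1.340
  r = (2 - (-2)·1.844 - (-2)·1.033) / (-8) = -0.969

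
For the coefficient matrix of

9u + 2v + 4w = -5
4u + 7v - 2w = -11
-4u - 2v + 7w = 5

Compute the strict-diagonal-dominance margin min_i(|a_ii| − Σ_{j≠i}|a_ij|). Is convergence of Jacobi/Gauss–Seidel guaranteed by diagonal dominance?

row 1: |9| − (2+4) = 3
row 2: |7| − (4+2) = 1
row 3: |7| − (4+2) = 1
minimum over rows = 1 → strictly diagonally dominant (convergence guaranteed)

1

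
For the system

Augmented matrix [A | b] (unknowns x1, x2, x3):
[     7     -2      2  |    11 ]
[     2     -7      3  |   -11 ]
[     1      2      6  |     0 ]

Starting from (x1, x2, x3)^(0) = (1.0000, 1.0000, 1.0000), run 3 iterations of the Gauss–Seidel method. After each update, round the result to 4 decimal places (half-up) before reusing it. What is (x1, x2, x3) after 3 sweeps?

Iteration 1:
  x1 = (11 - (-2)·1.0000 - (2)·1.0000) / (7) = 1.5714
  x2 = (-11 - (2)·1.5714 - (3)·1.0000) / (-7) = 2.4490
  x3 = (0 - (1)·1.5714 - (2)·2.4490) / (6) = -1.0782
Iteration 2:
  x1 = (11 - (-2)·2.4490 - (2)·-1.0782) / (7) = 2.5792
  x2 = (-11 - (2)·2.5792 - (3)·-1.0782) / (-7) = 1.8463
  x3 = (0 - (1)·2.5792 - (2)·1.8463) / (6) = -1.0453
Iteration 3:
  x1 = (11 - (-2)·1.8463 - (2)·-1.0453) / (7) = 2.3976
  x2 = (-11 - (2)·2.3976 - (3)·-1.0453) / (-7) = 1.8085
  x3 = (0 - (1)·2.3976 - (2)·1.8085) / (6) = -1.0024

(2.3976, 1.8085, -1.0024)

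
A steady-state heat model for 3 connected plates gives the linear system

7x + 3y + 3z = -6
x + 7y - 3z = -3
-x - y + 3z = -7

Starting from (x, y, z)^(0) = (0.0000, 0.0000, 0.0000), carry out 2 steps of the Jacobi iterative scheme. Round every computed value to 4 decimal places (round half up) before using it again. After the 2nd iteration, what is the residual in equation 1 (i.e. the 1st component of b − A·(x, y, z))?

Iteration 1:
  x = (-6 - (3)·0.0000 - (3)·0.0000) / (7) = -0.8571
  y = (-3 - (1)·0.0000 - (-3)·0.0000) / (7) = -0.4286
  z = (-7 - (-1)·0.0000 - (-1)·0.0000) / (3) = -2.3333
Iteration 2:
  x = (-6 - (3)·-0.4286 - (3)·-2.3333) / (7) = 0.3265
  y = (-3 - (1)·-0.8571 - (-3)·-2.3333) / (7) = -1.3061
  z = (-7 - (-1)·-0.8571 - (-1)·-0.4286) / (3) = -2.7619
Residual b − A·x = (3.9185, -2.4695, 0.3061)

3.9185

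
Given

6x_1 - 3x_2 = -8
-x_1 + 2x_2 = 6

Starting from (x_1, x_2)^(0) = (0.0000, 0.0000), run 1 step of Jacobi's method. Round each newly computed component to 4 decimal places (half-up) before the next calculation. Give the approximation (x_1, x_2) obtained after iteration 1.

(-1.3333, 3.0000)

Iteration 1:
  x_1 = (-8 - (-3)·0.0000) / (6) = -1.3333
  x_2 = (6 - (-1)·0.0000) / (2) = 3.0000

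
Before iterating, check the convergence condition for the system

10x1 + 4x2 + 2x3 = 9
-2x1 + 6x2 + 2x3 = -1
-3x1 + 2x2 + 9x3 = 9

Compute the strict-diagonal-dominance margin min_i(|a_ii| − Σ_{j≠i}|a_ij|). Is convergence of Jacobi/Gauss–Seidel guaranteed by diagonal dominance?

row 1: |10| − (4+2) = 4
row 2: |6| − (2+2) = 2
row 3: |9| − (3+2) = 4
minimum over rows = 2 → strictly diagonally dominant (convergence guaranteed)

2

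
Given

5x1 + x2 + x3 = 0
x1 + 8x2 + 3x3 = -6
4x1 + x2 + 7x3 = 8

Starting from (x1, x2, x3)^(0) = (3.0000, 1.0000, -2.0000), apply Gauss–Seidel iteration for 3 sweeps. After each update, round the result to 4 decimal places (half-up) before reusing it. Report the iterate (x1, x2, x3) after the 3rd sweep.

(-0.0610, -1.2737, 1.3597)

Iteration 1:
  x1 = (0 - (1)·1.0000 - (1)·-2.0000) / (5) = 0.2000
  x2 = (-6 - (1)·0.2000 - (3)·-2.0000) / (8) = -0.0250
  x3 = (8 - (4)·0.2000 - (1)·-0.0250) / (7) = 1.0321
Iteration 2:
  x1 = (0 - (1)·-0.0250 - (1)·1.0321) / (5) = -0.2014
  x2 = (-6 - (1)·-0.2014 - (3)·1.0321) / (8) = -1.1119
  x3 = (8 - (4)·-0.2014 - (1)·-1.1119) / (7) = 1.4168
Iteration 3:
  x1 = (0 - (1)·-1.1119 - (1)·1.4168) / (5) = -0.0610
  x2 = (-6 - (1)·-0.0610 - (3)·1.4168) / (8) = -1.2737
  x3 = (8 - (4)·-0.0610 - (1)·-1.2737) / (7) = 1.3597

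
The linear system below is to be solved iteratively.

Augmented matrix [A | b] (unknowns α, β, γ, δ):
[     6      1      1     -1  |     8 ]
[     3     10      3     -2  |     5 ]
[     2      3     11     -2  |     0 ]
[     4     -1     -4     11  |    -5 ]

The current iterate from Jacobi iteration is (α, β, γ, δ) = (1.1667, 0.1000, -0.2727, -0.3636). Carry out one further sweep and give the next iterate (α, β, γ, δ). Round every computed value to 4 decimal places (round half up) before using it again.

One sweep:
  α = (8 - (1)·0.1000 - (1)·-0.2727 - (-1)·-0.3636) / (6) = 1.3015
  β = (5 - (3)·1.1667 - (3)·-0.2727 - (-2)·-0.3636) / (10) = 0.1591
  γ = (0 - (2)·1.1667 - (3)·0.1000 - (-2)·-0.3636) / (11) = -0.3055
  δ = (-5 - (4)·1.1667 - (-1)·0.1000 - (-4)·-0.2727) / (11) = -0.9689

(1.3015, 0.1591, -0.3055, -0.9689)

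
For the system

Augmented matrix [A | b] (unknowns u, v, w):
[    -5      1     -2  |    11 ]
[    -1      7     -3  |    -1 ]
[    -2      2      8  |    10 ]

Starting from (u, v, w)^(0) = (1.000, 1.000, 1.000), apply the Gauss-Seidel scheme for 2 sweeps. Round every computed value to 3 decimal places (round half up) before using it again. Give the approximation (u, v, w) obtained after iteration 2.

Iteration 1:
  u = (11 - (1)·1.000 - (-2)·1.000) / (-5) = -2.400
  v = (-1 - (-1)·-2.400 - (-3)·1.000) / (7) = -0.057
  w = (10 - (-2)·-2.400 - (2)·-0.057) / (8) = 0.664
Iteration 2:
  u = (11 - (1)·-0.057 - (-2)·0.664) / (-5) = -2.477
  v = (-1 - (-1)·-2.477 - (-3)·0.664) / (7) = -0.212
  w = (10 - (-2)·-2.477 - (2)·-0.212) / (8) = 0.684

(-2.477, -0.212, 0.684)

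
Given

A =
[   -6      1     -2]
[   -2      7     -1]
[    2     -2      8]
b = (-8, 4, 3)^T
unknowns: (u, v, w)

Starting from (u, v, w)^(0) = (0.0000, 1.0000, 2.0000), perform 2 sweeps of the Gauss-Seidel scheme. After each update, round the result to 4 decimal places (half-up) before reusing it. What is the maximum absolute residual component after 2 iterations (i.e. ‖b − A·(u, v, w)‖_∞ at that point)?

Iteration 1:
  u = (-8 - (1)·1.0000 - (-2)·2.0000) / (-6) = 0.8333
  v = (4 - (-2)·0.8333 - (-1)·2.0000) / (7) = 1.0952
  w = (3 - (2)·0.8333 - (-2)·1.0952) / (8) = 0.4405
Iteration 2:
  u = (-8 - (1)·1.0952 - (-2)·0.4405) / (-6) = 1.3690
  v = (4 - (-2)·1.3690 - (-1)·0.4405) / (7) = 1.0255
  w = (3 - (2)·1.3690 - (-2)·1.0255) / (8) = 0.2891
Residual b − A·x = (-0.2333, -0.1514, 0.0002); ∞-norm = 0.2333

0.2333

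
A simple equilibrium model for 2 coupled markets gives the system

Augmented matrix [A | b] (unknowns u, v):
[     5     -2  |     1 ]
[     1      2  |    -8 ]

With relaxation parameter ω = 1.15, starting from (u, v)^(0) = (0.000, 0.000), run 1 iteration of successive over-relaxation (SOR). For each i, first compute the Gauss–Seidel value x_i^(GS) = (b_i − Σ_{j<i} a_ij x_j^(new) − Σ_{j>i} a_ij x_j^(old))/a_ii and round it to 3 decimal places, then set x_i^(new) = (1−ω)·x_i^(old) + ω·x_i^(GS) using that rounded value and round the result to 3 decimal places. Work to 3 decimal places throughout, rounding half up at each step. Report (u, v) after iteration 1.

Iteration 1:
  u: GS value = (1 - (-2)·0.000) / (5) = 0.200;  u ← (1−ω)·0.000 + ω·0.200 = 0.230
  v: GS value = (-8 - (1)·0.230) / (2) = -4.115;  v ← (1−ω)·0.000 + ω·-4.115 = -4.732

(0.230, -4.732)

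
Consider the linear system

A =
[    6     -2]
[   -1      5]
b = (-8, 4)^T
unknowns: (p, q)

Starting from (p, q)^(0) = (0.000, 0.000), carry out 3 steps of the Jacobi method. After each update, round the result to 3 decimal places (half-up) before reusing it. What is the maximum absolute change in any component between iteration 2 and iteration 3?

Iteration 1:
  p = (-8 - (-2)·0.000) / (6) = -1.333
  q = (4 - (-1)·0.000) / (5) = 0.800
Iteration 2:
  p = (-8 - (-2)·0.800) / (6) = -1.067
  q = (4 - (-1)·-1.333) / (5) = 0.533
Iteration 3:
  p = (-8 - (-2)·0.533) / (6) = -1.156
  q = (4 - (-1)·-1.067) / (5) = 0.587
Change: (-0.089, 0.054) → max |·| = 0.089

0.089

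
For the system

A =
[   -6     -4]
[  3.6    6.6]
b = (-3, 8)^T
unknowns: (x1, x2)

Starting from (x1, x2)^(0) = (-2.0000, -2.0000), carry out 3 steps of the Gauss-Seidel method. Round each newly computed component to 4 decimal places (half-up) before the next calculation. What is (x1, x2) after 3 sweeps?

(-0.1777, 1.3090)

Iteration 1:
  x1 = (-3 - (-4)·-2.0000) / (-6) = 1.8333
  x2 = (8 - (3.6)·1.8333) / (6.6) = 0.2121
Iteration 2:
  x1 = (-3 - (-4)·0.2121) / (-6) = 0.3586
  x2 = (8 - (3.6)·0.3586) / (6.6) = 1.0165
Iteration 3:
  x1 = (-3 - (-4)·1.0165) / (-6) = -0.1777
  x2 = (8 - (3.6)·-0.1777) / (6.6) = 1.3090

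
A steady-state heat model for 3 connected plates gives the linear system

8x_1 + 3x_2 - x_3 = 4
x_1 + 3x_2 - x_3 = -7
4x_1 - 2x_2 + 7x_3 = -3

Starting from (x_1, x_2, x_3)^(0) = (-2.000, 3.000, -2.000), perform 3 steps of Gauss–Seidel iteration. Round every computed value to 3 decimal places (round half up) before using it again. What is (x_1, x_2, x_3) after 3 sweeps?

(1.377, -3.497, -2.215)

Iteration 1:
  x_1 = (4 - (3)·3.000 - (-1)·-2.000) / (8) = -0.875
  x_2 = (-7 - (1)·-0.875 - (-1)·-2.000) / (3) = -2.708
  x_3 = (-3 - (4)·-0.875 - (-2)·-2.708) / (7) = -0.702
Iteration 2:
  x_1 = (4 - (3)·-2.708 - (-1)·-0.702) / (8) = 1.428
  x_2 = (-7 - (1)·1.428 - (-1)·-0.702) / (3) = -3.043
  x_3 = (-3 - (4)·1.428 - (-2)·-3.043) / (7) = -2.114
Iteration 3:
  x_1 = (4 - (3)·-3.043 - (-1)·-2.114) / (8) = 1.377
  x_2 = (-7 - (1)·1.377 - (-1)·-2.114) / (3) = -3.497
  x_3 = (-3 - (4)·1.377 - (-2)·-3.497) / (7) = -2.215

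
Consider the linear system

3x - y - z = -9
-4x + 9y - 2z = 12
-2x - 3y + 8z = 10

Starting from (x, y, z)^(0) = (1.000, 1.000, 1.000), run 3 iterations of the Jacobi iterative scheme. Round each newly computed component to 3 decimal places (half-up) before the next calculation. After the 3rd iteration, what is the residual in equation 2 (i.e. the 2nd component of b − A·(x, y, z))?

-2.981

Iteration 1:
  x = (-9 - (-1)·1.000 - (-1)·1.000) / (3) = -2.333
  y = (12 - (-4)·1.000 - (-2)·1.000) / (9) = 2.000
  z = (10 - (-2)·1.000 - (-3)·1.000) / (8) = 1.875
Iteration 2:
  x = (-9 - (-1)·2.000 - (-1)·1.875) / (3) = -1.708
  y = (12 - (-4)·-2.333 - (-2)·1.875) / (9) = 0.713
  z = (10 - (-2)·-2.333 - (-3)·2.000) / (8) = 1.417
Iteration 3:
  x = (-9 - (-1)·0.713 - (-1)·1.417) / (3) = -2.290
  y = (12 - (-4)·-1.708 - (-2)·1.417) / (9) = 0.889
  z = (10 - (-2)·-1.708 - (-3)·0.713) / (8) = 1.090
Residual b − A·x = (-0.151, -2.981, -0.633)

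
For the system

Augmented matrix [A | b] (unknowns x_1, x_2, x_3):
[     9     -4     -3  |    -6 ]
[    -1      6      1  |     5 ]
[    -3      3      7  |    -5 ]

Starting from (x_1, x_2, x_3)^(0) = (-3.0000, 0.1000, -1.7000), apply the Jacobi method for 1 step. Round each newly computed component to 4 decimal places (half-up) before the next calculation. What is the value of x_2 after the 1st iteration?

0.6167

Iteration 1:
  x_1 = (-6 - (-4)·0.1000 - (-3)·-1.7000) / (9) = -1.1889
  x_2 = (5 - (-1)·-3.0000 - (1)·-1.7000) / (6) = 0.6167
  x_3 = (-5 - (-3)·-3.0000 - (3)·0.1000) / (7) = -2.0429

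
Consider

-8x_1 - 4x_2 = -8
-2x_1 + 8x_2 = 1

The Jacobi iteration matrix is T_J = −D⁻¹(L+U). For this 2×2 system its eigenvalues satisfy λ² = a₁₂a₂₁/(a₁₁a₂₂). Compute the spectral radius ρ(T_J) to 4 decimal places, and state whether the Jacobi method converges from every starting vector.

0.3536

a₁₂a₂₁/(a₁₁a₂₂) = (-4)·(-2) / ((-8)·(8)) = -0.125000
ρ = √|-0.125000| = √0.125000 = 0.3536
ρ < 1, so Jacobi converges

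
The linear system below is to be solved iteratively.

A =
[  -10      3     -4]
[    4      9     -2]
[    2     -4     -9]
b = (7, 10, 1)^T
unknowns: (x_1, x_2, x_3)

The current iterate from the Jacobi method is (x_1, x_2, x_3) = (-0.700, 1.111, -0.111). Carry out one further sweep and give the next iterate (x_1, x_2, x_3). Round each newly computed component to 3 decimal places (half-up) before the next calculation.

(-0.322, 1.398, -0.760)

One sweep:
  x_1 = (7 - (3)·1.111 - (-4)·-0.111) / (-10) = -0.322
  x_2 = (10 - (4)·-0.700 - (-2)·-0.111) / (9) = 1.398
  x_3 = (1 - (2)·-0.700 - (-4)·1.111) / (-9) = -0.760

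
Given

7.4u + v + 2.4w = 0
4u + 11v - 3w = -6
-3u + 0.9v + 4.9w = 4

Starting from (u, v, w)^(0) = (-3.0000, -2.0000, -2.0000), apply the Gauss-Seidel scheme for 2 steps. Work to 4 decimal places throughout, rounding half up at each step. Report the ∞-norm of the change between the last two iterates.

Iteration 1:
  u = (0 - (1)·-2.0000 - (2.4)·-2.0000) / (7.4) = 0.9189
  v = (-6 - (4)·0.9189 - (-3)·-2.0000) / (11) = -1.4251
  w = (4 - (-3)·0.9189 - (0.9)·-1.4251) / (4.9) = 1.6407
Iteration 2:
  u = (0 - (1)·-1.4251 - (2.4)·1.6407) / (7.4) = -0.3395
  v = (-6 - (4)·-0.3395 - (-3)·1.6407) / (11) = 0.0255
  w = (4 - (-3)·-0.3395 - (0.9)·0.0255) / (4.9) = 0.6038
Change: (-1.2584, 1.4506, -1.0369) → max |·| = 1.4506

1.4506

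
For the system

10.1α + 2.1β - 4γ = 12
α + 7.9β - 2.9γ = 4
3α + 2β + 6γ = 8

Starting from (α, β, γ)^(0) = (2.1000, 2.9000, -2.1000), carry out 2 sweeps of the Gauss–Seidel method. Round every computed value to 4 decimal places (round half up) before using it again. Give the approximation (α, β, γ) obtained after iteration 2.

Iteration 1:
  α = (12 - (2.1)·2.9000 - (-4)·-2.1000) / (10.1) = -0.2465
  β = (4 - (1)·-0.2465 - (-2.9)·-2.1000) / (7.9) = -0.2334
  γ = (8 - (3)·-0.2465 - (2)·-0.2334) / (6) = 1.5344
Iteration 2:
  α = (12 - (2.1)·-0.2334 - (-4)·1.5344) / (10.1) = 1.8443
  β = (4 - (1)·1.8443 - (-2.9)·1.5344) / (7.9) = 0.8361
  γ = (8 - (3)·1.8443 - (2)·0.8361) / (6) = 0.1325

(1.8443, 0.8361, 0.1325)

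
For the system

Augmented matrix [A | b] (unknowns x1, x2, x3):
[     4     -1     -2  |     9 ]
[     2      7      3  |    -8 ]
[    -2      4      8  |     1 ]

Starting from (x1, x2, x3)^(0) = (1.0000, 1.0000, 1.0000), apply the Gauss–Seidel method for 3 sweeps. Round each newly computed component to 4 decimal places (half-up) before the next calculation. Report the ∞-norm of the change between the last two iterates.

0.0391

Iteration 1:
  x1 = (9 - (-1)·1.0000 - (-2)·1.0000) / (4) = 3.0000
  x2 = (-8 - (2)·3.0000 - (3)·1.0000) / (7) = -2.4286
  x3 = (1 - (-2)·3.0000 - (4)·-2.4286) / (8) = 2.0893
Iteration 2:
  x1 = (9 - (-1)·-2.4286 - (-2)·2.0893) / (4) = 2.6875
  x2 = (-8 - (2)·2.6875 - (3)·2.0893) / (7) = -2.8061
  x3 = (1 - (-2)·2.6875 - (4)·-2.8061) / (8) = 2.1999
Iteration 3:
  x1 = (9 - (-1)·-2.8061 - (-2)·2.1999) / (4) = 2.6484
  x2 = (-8 - (2)·2.6484 - (3)·2.1999) / (7) = -2.8424
  x3 = (1 - (-2)·2.6484 - (4)·-2.8424) / (8) = 2.2083
Change: (-0.0391, -0.0363, 0.0084) → max |·| = 0.0391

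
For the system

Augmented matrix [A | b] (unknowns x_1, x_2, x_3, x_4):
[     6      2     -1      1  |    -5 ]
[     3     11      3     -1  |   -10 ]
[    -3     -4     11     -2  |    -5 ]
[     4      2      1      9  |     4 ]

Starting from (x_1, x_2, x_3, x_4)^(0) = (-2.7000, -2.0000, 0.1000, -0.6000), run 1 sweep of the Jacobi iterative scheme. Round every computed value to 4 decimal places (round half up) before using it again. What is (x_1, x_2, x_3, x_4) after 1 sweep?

Iteration 1:
  x_1 = (-5 - (2)·-2.0000 - (-1)·0.1000 - (1)·-0.6000) / (6) = -0.0500
  x_2 = (-10 - (3)·-2.7000 - (3)·0.1000 - (-1)·-0.6000) / (11) = -0.2545
  x_3 = (-5 - (-3)·-2.7000 - (-4)·-2.0000 - (-2)·-0.6000) / (11) = -2.0273
  x_4 = (4 - (4)·-2.7000 - (2)·-2.0000 - (1)·0.1000) / (9) = 2.0778

(-0.0500, -0.2545, -2.0273, 2.0778)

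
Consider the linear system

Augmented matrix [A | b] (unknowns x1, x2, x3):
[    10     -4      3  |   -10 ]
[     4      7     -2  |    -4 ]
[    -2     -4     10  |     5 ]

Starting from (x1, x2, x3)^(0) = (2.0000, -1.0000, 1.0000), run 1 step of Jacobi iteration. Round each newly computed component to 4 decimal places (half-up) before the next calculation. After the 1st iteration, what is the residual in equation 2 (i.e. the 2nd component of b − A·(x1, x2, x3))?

Iteration 1:
  x1 = (-10 - (-4)·-1.0000 - (3)·1.0000) / (10) = -1.7000
  x2 = (-4 - (4)·2.0000 - (-2)·1.0000) / (7) = -1.4286
  x3 = (5 - (-2)·2.0000 - (-4)·-1.0000) / (10) = 0.5000
Residual b − A·x = (-0.2144, 13.8002, -9.1144)

13.8002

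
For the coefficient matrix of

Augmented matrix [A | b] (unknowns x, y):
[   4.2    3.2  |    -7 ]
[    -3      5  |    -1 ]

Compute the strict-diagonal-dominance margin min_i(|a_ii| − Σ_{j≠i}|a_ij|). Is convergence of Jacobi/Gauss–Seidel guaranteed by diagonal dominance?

row 1: |4.2| − (3.2) = 1
row 2: |5| − (3) = 2
minimum over rows = 1 → strictly diagonally dominant (convergence guaranteed)

1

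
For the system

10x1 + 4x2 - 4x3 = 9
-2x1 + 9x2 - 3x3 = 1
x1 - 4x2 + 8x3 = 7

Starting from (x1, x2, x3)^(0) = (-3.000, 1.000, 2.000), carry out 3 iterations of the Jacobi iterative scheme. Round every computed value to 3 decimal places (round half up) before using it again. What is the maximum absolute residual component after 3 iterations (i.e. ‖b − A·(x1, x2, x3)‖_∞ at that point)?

Iteration 1:
  x1 = (9 - (4)·1.000 - (-4)·2.000) / (10) = 1.300
  x2 = (1 - (-2)·-3.000 - (-3)·2.000) / (9) = 0.111
  x3 = (7 - (1)·-3.000 - (-4)·1.000) / (8) = 1.750
Iteration 2:
  x1 = (9 - (4)·0.111 - (-4)·1.750) / (10) = 1.556
  x2 = (1 - (-2)·1.300 - (-3)·1.750) / (9) = 0.983
  x3 = (7 - (1)·1.300 - (-4)·0.111) / (8) = 0.768
Iteration 3:
  x1 = (9 - (4)·0.983 - (-4)·0.768) / (10) = 0.814
  x2 = (1 - (-2)·1.556 - (-3)·0.768) / (9) = 0.713
  x3 = (7 - (1)·1.556 - (-4)·0.983) / (8) = 1.172
Residual b − A·x = (2.696, -0.273, -0.338); ∞-norm = 2.696

2.696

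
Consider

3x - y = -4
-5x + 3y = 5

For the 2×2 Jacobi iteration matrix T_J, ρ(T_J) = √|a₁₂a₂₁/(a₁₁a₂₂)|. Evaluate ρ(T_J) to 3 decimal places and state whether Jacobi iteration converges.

a₁₂a₂₁/(a₁₁a₂₂) = (-1)·(-5) / ((3)·(3)) = 0.555556
ρ = √|0.555556| = √0.555556 = 0.745
ρ < 1, so Jacobi converges

0.745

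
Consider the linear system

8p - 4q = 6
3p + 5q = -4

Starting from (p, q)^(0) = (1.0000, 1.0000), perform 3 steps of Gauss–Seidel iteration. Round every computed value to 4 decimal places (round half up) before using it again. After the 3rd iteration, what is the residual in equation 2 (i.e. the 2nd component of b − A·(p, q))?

Iteration 1:
  p = (6 - (-4)·1.0000) / (8) = 1.2500
  q = (-4 - (3)·1.2500) / (5) = -1.5500
Iteration 2:
  p = (6 - (-4)·-1.5500) / (8) = -0.0250
  q = (-4 - (3)·-0.0250) / (5) = -0.7850
Iteration 3:
  p = (6 - (-4)·-0.7850) / (8) = 0.3575
  q = (-4 - (3)·0.3575) / (5) = -1.0145
Residual b − A·x = (-0.9180, 0.0000)

0.0000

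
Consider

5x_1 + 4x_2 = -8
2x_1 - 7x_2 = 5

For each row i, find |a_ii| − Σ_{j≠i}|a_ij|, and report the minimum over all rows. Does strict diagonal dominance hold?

1

row 1: |5| − (4) = 1
row 2: |-7| − (2) = 5
minimum over rows = 1 → strictly diagonally dominant (convergence guaranteed)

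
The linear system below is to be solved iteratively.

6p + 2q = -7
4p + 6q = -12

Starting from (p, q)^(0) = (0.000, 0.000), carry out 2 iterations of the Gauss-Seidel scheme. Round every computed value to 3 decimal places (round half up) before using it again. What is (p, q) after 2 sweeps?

(-0.759, -1.494)

Iteration 1:
  p = (-7 - (2)·0.000) / (6) = -1.167
  q = (-12 - (4)·-1.167) / (6) = -1.222
Iteration 2:
  p = (-7 - (2)·-1.222) / (6) = -0.759
  q = (-12 - (4)·-0.759) / (6) = -1.494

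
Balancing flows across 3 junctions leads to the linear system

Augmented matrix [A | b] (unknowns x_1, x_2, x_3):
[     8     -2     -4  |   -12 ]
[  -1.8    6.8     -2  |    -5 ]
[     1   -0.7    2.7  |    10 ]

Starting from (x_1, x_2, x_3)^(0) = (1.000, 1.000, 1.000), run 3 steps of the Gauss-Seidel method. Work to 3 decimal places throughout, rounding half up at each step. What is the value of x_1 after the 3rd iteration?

Iteration 1:
  x_1 = (-12 - (-2)·1.000 - (-4)·1.000) / (8) = -0.750
  x_2 = (-5 - (-1.8)·-0.750 - (-2)·1.000) / (6.8) = -0.640
  x_3 = (10 - (1)·-0.750 - (-0.7)·-0.640) / (2.7) = 3.816
Iteration 2:
  x_1 = (-12 - (-2)·-0.640 - (-4)·3.816) / (8) = 0.248
  x_2 = (-5 - (-1.8)·0.248 - (-2)·3.816) / (6.8) = 0.453
  x_3 = (10 - (1)·0.248 - (-0.7)·0.453) / (2.7) = 3.729
Iteration 3:
  x_1 = (-12 - (-2)·0.453 - (-4)·3.729) / (8) = 0.478
  x_2 = (-5 - (-1.8)·0.478 - (-2)·3.729) / (6.8) = 0.488
  x_3 = (10 - (1)·0.478 - (-0.7)·0.488) / (2.7) = 3.653

0.478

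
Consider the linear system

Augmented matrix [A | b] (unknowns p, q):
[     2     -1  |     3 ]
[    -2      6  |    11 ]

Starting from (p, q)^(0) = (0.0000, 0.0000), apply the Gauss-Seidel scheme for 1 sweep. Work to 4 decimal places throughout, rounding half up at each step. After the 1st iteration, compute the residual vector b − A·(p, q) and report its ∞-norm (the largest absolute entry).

Iteration 1:
  p = (3 - (-1)·0.0000) / (2) = 1.5000
  q = (11 - (-2)·1.5000) / (6) = 2.3333
Residual b − A·x = (2.3333, 0.0002); ∞-norm = 2.3333

2.3333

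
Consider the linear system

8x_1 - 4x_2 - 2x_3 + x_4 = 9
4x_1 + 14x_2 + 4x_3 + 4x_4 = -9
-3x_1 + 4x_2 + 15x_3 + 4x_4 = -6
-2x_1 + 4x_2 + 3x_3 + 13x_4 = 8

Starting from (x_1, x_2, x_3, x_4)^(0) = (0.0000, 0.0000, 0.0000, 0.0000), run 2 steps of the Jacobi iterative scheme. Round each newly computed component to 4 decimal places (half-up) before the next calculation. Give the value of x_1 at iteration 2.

0.6266

Iteration 1:
  x_1 = (9 - (-4)·0.0000 - (-2)·0.0000 - (1)·0.0000) / (8) = 1.1250
  x_2 = (-9 - (4)·0.0000 - (4)·0.0000 - (4)·0.0000) / (14) = -0.6429
  x_3 = (-6 - (-3)·0.0000 - (4)·0.0000 - (4)·0.0000) / (15) = -0.4000
  x_4 = (8 - (-2)·0.0000 - (4)·0.0000 - (3)·0.0000) / (13) = 0.6154
Iteration 2:
  x_1 = (9 - (-4)·-0.6429 - (-2)·-0.4000 - (1)·0.6154) / (8) = 0.6266
  x_2 = (-9 - (4)·1.1250 - (4)·-0.4000 - (4)·0.6154) / (14) = -1.0258
  x_3 = (-6 - (-3)·1.1250 - (4)·-0.6429 - (4)·0.6154) / (15) = -0.1677
  x_4 = (8 - (-2)·1.1250 - (4)·-0.6429 - (3)·-0.4000) / (13) = 1.0786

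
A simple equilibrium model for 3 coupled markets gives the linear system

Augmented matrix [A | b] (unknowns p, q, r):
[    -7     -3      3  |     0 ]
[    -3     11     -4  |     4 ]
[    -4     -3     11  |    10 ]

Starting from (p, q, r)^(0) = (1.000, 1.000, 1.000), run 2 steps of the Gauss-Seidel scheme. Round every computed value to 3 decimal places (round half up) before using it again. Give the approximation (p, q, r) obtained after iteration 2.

(0.163, 0.811, 1.190)

Iteration 1:
  p = (0 - (-3)·1.000 - (3)·1.000) / (-7) = 0.000
  q = (4 - (-3)·0.000 - (-4)·1.000) / (11) = 0.727
  r = (10 - (-4)·0.000 - (-3)·0.727) / (11) = 1.107
Iteration 2:
  p = (0 - (-3)·0.727 - (3)·1.107) / (-7) = 0.163
  q = (4 - (-3)·0.163 - (-4)·1.107) / (11) = 0.811
  r = (10 - (-4)·0.163 - (-3)·0.811) / (11) = 1.190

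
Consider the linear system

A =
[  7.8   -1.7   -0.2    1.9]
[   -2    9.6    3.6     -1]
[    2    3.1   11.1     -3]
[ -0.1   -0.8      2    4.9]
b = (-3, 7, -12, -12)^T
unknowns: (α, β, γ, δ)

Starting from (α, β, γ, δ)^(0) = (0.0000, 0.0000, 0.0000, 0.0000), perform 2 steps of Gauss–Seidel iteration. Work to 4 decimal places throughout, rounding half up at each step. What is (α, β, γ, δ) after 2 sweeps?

Iteration 1:
  α = (-3 - (-1.7)·0.0000 - (-0.2)·0.0000 - (1.9)·0.0000) / (7.8) = -0.3846
  β = (7 - (-2)·-0.3846 - (3.6)·0.0000 - (-1)·0.0000) / (9.6) = 0.6490
  γ = (-12 - (2)·-0.3846 - (3.1)·0.6490 - (-3)·0.0000) / (11.1) = -1.1930
  δ = (-12 - (-0.1)·-0.3846 - (-0.8)·0.6490 - (2)·-1.1930) / (4.9) = -1.8639
Iteration 2:
  α = (-3 - (-1.7)·0.6490 - (-0.2)·-1.1930 - (1.9)·-1.8639) / (7.8) = 0.1803
  β = (7 - (-2)·0.1803 - (3.6)·-1.1930 - (-1)·-1.8639) / (9.6) = 1.0199
  γ = (-12 - (2)·0.1803 - (3.1)·1.0199 - (-3)·-1.8639) / (11.1) = -1.9022
  δ = (-12 - (-0.1)·0.1803 - (-0.8)·1.0199 - (2)·-1.9022) / (4.9) = -1.5024

(0.1803, 1.0199, -1.9022, -1.5024)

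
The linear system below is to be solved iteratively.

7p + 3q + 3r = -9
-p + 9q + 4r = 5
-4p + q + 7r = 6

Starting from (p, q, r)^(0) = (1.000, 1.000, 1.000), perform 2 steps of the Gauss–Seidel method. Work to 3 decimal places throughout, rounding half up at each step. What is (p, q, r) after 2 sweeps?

Iteration 1:
  p = (-9 - (3)·1.000 - (3)·1.000) / (7) = -2.143
  q = (5 - (-1)·-2.143 - (4)·1.000) / (9) = -0.127
  r = (6 - (-4)·-2.143 - (1)·-0.127) / (7) = -0.349
Iteration 2:
  p = (-9 - (3)·-0.127 - (3)·-0.349) / (7) = -1.082
  q = (5 - (-1)·-1.082 - (4)·-0.349) / (9) = 0.590
  r = (6 - (-4)·-1.082 - (1)·0.590) / (7) = 0.155

(-1.082, 0.590, 0.155)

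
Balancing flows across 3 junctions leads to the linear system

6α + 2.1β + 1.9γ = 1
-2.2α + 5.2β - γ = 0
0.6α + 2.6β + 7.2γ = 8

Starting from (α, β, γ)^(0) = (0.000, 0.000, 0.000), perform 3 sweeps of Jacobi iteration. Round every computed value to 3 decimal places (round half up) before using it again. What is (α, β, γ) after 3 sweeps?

Iteration 1:
  α = (1 - (2.1)·0.000 - (1.9)·0.000) / (6) = 0.167
  β = (0 - (-2.2)·0.000 - (-1)·0.000) / (5.2) = 0.000
  γ = (8 - (0.6)·0.000 - (2.6)·0.000) / (7.2) = 1.111
Iteration 2:
  α = (1 - (2.1)·0.000 - (1.9)·1.111) / (6) = -0.185
  β = (0 - (-2.2)·0.167 - (-1)·1.111) / (5.2) = 0.284
  γ = (8 - (0.6)·0.167 - (2.6)·0.000) / (7.2) = 1.097
Iteration 3:
  α = (1 - (2.1)·0.284 - (1.9)·1.097) / (6) = -0.280
  β = (0 - (-2.2)·-0.185 - (-1)·1.097) / (5.2) = 0.133
  γ = (8 - (0.6)·-0.185 - (2.6)·0.284) / (7.2) = 1.024

(-0.280, 0.133, 1.024)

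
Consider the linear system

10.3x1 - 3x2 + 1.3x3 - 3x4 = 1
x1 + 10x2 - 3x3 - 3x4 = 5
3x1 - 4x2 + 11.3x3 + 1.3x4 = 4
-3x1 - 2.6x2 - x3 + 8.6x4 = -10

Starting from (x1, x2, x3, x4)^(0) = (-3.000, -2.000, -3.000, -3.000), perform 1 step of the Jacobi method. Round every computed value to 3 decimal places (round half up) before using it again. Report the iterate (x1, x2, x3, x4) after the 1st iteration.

(-0.981, -1.000, 0.788, -3.163)

Iteration 1:
  x1 = (1 - (-3)·-2.000 - (1.3)·-3.000 - (-3)·-3.000) / (10.3) = -0.981
  x2 = (5 - (1)·-3.000 - (-3)·-3.000 - (-3)·-3.000) / (10) = -1.000
  x3 = (4 - (3)·-3.000 - (-4)·-2.000 - (1.3)·-3.000) / (11.3) = 0.788
  x4 = (-10 - (-3)·-3.000 - (-2.6)·-2.000 - (-1)·-3.000) / (8.6) = -3.163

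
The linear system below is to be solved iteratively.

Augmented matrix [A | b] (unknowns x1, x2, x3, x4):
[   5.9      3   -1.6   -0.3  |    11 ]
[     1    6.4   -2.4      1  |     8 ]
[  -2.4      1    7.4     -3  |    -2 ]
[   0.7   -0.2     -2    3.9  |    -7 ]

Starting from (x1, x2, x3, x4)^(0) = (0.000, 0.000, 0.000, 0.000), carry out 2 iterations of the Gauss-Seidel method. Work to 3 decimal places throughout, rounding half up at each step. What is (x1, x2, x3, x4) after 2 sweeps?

(1.332, 1.427, -0.832, -2.387)

Iteration 1:
  x1 = (11 - (3)·0.000 - (-1.6)·0.000 - (-0.3)·0.000) / (5.9) = 1.864
  x2 = (8 - (1)·1.864 - (-2.4)·0.000 - (1)·0.000) / (6.4) = 0.959
  x3 = (-2 - (-2.4)·1.864 - (1)·0.959 - (-3)·0.000) / (7.4) = 0.205
  x4 = (-7 - (0.7)·1.864 - (-0.2)·0.959 - (-2)·0.205) / (3.9) = -1.975
Iteration 2:
  x1 = (11 - (3)·0.959 - (-1.6)·0.205 - (-0.3)·-1.975) / (5.9) = 1.332
  x2 = (8 - (1)·1.332 - (-2.4)·0.205 - (1)·-1.975) / (6.4) = 1.427
  x3 = (-2 - (-2.4)·1.332 - (1)·1.427 - (-3)·-1.975) / (7.4) = -0.832
  x4 = (-7 - (0.7)·1.332 - (-0.2)·1.427 - (-2)·-0.832) / (3.9) = -2.387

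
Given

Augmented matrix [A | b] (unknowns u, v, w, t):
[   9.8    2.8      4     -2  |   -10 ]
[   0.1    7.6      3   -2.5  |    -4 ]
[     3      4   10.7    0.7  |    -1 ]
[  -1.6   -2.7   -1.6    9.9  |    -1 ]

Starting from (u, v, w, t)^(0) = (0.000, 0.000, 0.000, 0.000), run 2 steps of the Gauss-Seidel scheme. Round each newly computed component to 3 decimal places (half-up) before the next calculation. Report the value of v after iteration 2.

-0.777

Iteration 1:
  u = (-10 - (2.8)·0.000 - (4)·0.000 - (-2)·0.000) / (9.8) = -1.020
  v = (-4 - (0.1)·-1.020 - (3)·0.000 - (-2.5)·0.000) / (7.6) = -0.513
  w = (-1 - (3)·-1.020 - (4)·-0.513 - (0.7)·0.000) / (10.7) = 0.384
  t = (-1 - (-1.6)·-1.020 - (-2.7)·-0.513 - (-1.6)·0.384) / (9.9) = -0.344
Iteration 2:
  u = (-10 - (2.8)·-0.513 - (4)·0.384 - (-2)·-0.344) / (9.8) = -1.101
  v = (-4 - (0.1)·-1.101 - (3)·0.384 - (-2.5)·-0.344) / (7.6) = -0.777
  w = (-1 - (3)·-1.101 - (4)·-0.777 - (0.7)·-0.344) / (10.7) = 0.528
  t = (-1 - (-1.6)·-1.101 - (-2.7)·-0.777 - (-1.6)·0.528) / (9.9) = -0.406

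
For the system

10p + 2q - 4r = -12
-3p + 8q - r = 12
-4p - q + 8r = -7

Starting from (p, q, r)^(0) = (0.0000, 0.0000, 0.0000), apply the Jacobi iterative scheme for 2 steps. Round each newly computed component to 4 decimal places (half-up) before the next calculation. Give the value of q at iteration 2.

Iteration 1:
  p = (-12 - (2)·0.0000 - (-4)·0.0000) / (10) = -1.2000
  q = (12 - (-3)·0.0000 - (-1)·0.0000) / (8) = 1.5000
  r = (-7 - (-4)·0.0000 - (-1)·0.0000) / (8) = -0.8750
Iteration 2:
  p = (-12 - (2)·1.5000 - (-4)·-0.8750) / (10) = -1.8500
  q = (12 - (-3)·-1.2000 - (-1)·-0.8750) / (8) = 0.9406
  r = (-7 - (-4)·-1.2000 - (-1)·1.5000) / (8) = -1.2875

0.9406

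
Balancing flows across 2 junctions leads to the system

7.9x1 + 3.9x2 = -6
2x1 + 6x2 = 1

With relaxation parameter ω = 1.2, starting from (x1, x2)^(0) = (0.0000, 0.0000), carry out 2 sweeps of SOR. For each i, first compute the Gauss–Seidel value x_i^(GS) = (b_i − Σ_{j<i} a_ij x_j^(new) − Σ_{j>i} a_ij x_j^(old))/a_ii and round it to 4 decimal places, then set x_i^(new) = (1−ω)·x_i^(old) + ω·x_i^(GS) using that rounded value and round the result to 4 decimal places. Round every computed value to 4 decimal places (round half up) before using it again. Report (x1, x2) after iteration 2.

(-1.0636, 0.5125)

Iteration 1:
  x1: GS value = (-6 - (3.9)·0.0000) / (7.9) = -0.7595;  x1 ← (1−ω)·0.0000 + ω·-0.7595 = -0.9114
  x2: GS value = (1 - (2)·-0.9114) / (6) = 0.4705;  x2 ← (1−ω)·0.0000 + ω·0.4705 = 0.5646
Iteration 2:
  x1: GS value = (-6 - (3.9)·0.5646) / (7.9) = -1.0382;  x1 ← (1−ω)·-0.9114 + ω·-1.0382 = -1.0636
  x2: GS value = (1 - (2)·-1.0636) / (6) = 0.5212;  x2 ← (1−ω)·0.5646 + ω·0.5212 = 0.5125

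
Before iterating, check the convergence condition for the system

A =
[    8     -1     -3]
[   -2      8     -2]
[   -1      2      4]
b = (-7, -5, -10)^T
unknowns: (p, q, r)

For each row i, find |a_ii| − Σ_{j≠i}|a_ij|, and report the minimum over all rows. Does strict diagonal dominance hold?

row 1: |8| − (1+3) = 4
row 2: |8| − (2+2) = 4
row 3: |4| − (1+2) = 1
minimum over rows = 1 → strictly diagonally dominant (convergence guaranteed)

1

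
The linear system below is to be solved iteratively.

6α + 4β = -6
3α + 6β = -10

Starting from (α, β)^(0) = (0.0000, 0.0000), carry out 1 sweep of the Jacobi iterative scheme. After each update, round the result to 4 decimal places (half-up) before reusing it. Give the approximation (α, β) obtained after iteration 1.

Iteration 1:
  α = (-6 - (4)·0.0000) / (6) = -1.0000
  β = (-10 - (3)·0.0000) / (6) = -1.6667

(-1.0000, -1.6667)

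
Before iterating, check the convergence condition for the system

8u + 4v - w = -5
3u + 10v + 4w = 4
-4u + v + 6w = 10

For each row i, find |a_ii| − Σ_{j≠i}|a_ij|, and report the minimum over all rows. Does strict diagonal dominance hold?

1

row 1: |8| − (4+1) = 3
row 2: |10| − (3+4) = 3
row 3: |6| − (4+1) = 1
minimum over rows = 1 → strictly diagonally dominant (convergence guaranteed)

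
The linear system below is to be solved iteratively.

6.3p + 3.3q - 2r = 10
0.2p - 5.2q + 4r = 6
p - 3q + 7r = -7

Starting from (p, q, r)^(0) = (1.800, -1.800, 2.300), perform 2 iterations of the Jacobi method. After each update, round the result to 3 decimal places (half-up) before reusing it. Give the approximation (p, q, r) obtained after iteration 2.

(0.584, -2.589, -1.172)

Iteration 1:
  p = (10 - (3.3)·-1.800 - (-2)·2.300) / (6.3) = 3.260
  q = (6 - (0.2)·1.800 - (4)·2.300) / (-5.2) = 0.685
  r = (-7 - (1)·1.800 - (-3)·-1.800) / (7) = -2.029
Iteration 2:
  p = (10 - (3.3)·0.685 - (-2)·-2.029) / (6.3) = 0.584
  q = (6 - (0.2)·3.260 - (4)·-2.029) / (-5.2) = -2.589
  r = (-7 - (1)·3.260 - (-3)·0.685) / (7) = -1.172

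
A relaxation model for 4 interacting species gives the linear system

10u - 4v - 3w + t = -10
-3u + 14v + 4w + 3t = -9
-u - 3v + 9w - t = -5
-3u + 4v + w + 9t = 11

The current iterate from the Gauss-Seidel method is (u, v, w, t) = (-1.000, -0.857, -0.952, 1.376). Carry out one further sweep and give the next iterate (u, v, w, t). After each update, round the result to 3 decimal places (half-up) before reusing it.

(-1.766, -1.044, -0.947, 1.203)

One sweep:
  u = (-10 - (-4)·-0.857 - (-3)·-0.952 - (1)·1.376) / (10) = -1.766
  v = (-9 - (-3)·-1.766 - (4)·-0.952 - (3)·1.376) / (14) = -1.044
  w = (-5 - (-1)·-1.766 - (-3)·-1.044 - (-1)·1.376) / (9) = -0.947
  t = (11 - (-3)·-1.766 - (4)·-1.044 - (1)·-0.947) / (9) = 1.203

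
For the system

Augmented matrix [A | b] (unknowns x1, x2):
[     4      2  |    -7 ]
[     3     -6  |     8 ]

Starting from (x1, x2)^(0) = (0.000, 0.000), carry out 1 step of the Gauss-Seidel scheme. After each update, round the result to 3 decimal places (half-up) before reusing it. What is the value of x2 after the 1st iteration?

-2.208

Iteration 1:
  x1 = (-7 - (2)·0.000) / (4) = -1.750
  x2 = (8 - (3)·-1.750) / (-6) = -2.208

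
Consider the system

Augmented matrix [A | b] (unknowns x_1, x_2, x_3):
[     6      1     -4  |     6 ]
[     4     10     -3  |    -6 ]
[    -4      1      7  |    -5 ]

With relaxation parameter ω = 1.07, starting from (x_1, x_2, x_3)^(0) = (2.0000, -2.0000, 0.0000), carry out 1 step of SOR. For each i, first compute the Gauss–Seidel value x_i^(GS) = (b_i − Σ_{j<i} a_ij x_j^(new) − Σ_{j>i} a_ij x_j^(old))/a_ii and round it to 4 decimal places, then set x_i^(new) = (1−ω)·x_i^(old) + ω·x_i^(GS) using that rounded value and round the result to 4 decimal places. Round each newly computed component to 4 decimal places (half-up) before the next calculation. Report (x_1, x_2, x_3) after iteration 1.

(1.2866, -1.0526, 0.1833)

Iteration 1:
  x_1: GS value = (6 - (1)·-2.0000 - (-4)·0.0000) / (6) = 1.3333;  x_1 ← (1−ω)·2.0000 + ω·1.3333 = 1.2866
  x_2: GS value = (-6 - (4)·1.2866 - (-3)·0.0000) / (10) = -1.1146;  x_2 ← (1−ω)·-2.0000 + ω·-1.1146 = -1.0526
  x_3: GS value = (-5 - (-4)·1.2866 - (1)·-1.0526) / (7) = 0.1713;  x_3 ← (1−ω)·0.0000 + ω·0.1713 = 0.1833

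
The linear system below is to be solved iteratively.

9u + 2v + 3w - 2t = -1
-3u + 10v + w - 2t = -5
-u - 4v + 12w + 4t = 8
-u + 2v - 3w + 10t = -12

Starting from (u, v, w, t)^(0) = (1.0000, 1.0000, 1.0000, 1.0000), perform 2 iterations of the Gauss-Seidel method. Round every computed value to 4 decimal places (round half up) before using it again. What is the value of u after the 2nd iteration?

-0.2770

Iteration 1:
  u = (-1 - (2)·1.0000 - (3)·1.0000 - (-2)·1.0000) / (9) = -0.4444
  v = (-5 - (-3)·-0.4444 - (1)·1.0000 - (-2)·1.0000) / (10) = -0.5333
  w = (8 - (-1)·-0.4444 - (-4)·-0.5333 - (4)·1.0000) / (12) = 0.1185
  t = (-12 - (-1)·-0.4444 - (2)·-0.5333 - (-3)·0.1185) / (10) = -1.1022
Iteration 2:
  u = (-1 - (2)·-0.5333 - (3)·0.1185 - (-2)·-1.1022) / (9) = -0.2770
  v = (-5 - (-3)·-0.2770 - (1)·0.1185 - (-2)·-1.1022) / (10) = -0.8154
  w = (8 - (-1)·-0.2770 - (-4)·-0.8154 - (4)·-1.1022) / (12) = 0.7392
  t = (-12 - (-1)·-0.2770 - (2)·-0.8154 - (-3)·0.7392) / (10) = -0.8429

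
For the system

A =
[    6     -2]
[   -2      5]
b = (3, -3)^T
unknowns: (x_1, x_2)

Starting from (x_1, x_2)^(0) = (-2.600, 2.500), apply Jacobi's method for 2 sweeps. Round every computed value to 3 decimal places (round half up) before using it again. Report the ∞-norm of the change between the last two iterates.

1.573

Iteration 1:
  x_1 = (3 - (-2)·2.500) / (6) = 1.333
  x_2 = (-3 - (-2)·-2.600) / (5) = -1.640
Iteration 2:
  x_1 = (3 - (-2)·-1.640) / (6) = -0.047
  x_2 = (-3 - (-2)·1.333) / (5) = -0.067
Change: (-1.380, 1.573) → max |·| = 1.573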